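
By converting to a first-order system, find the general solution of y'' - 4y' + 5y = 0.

Let x_1 = y, x_2 = y'. Then x_1' = x_2 and x_2' = -5x_1 + 4x_2.
A = [[0,1],[-5,4]]; det(A-λI) = λ^2 - 4λ + 5.
Eigenvalues λ = 2 ± i.

y(t) = c_1e^(2t)cos(t) + c_2e^(2t)sin(t)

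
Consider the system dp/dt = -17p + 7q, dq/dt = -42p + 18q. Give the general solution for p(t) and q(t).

Coefficient matrix A = [[-17, 7], [-42, 18]].
Characteristic polynomial det(A - λI) = λ^2 - λ - 12 = 0.
Eigenvalues λ = -3, 4.
For λ=-3: (A-λI) row 1 is [-14, 7], so an eigenvector is (-1, -2).
For λ=4: (A-λI) row 1 is [-21, 7], so an eigenvector is (-1, -3).
General solution: K_1e^(-3t)(-1,-2) + K_2e^(4t)(-1,-3).

p(t) = -K_1e^(-3t) - K_2e^(4t), q(t) = -2K_1e^(-3t) - 3K_2e^(4t)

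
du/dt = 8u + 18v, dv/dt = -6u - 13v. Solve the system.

Coefficient matrix A = [[8, 18], [-6, -13]].
Characteristic polynomial det(A - λI) = λ^2 + 5λ + 4 = 0.
Eigenvalues λ = -4, -1.
For λ=-4: (A-λI) row 1 is [12, 18], so an eigenvector is (-3, 2).
For λ=-1: (A-λI) row 1 is [9, 18], so an eigenvector is (2, -1).
General solution: C_1e^(-4t)(-3,2) + C_2e^(-t)(2,-1).

u(t) = -3C_1e^(-4t) + 2C_2e^(-t), v(t) = 2C_1e^(-4t) - C_2e^(-t)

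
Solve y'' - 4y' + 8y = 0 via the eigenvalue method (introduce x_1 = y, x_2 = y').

y(t) = K_1e^(2t)cos(2t) + K_2e^(2t)sin(2t)

Let x_1 = y, x_2 = y'. Then x_1' = x_2 and x_2' = -8x_1 + 4x_2.
A = [[0,1],[-8,4]]; det(A-λI) = λ^2 - 4λ + 8.
Eigenvalues λ = 2 ± 2i.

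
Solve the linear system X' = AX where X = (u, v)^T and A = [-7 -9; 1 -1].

Coefficient matrix A = [[-7, -9], [1, -1]].
Characteristic polynomial det(A - λI) = λ^2 + 8λ + 16 = 0.
Single eigenvalue λ = -4 with algebraic multiplicity 2.
Eigenvector v = (3,-1); generalized eigenvector w with (A-λI)w=v is (-1,0).
General solution: e^(-4t)[K_1·v + K_2·(t·v + w)].

u(t) = 3K_1e^(-4t) + 3K_2te^(-4t) - K_2e^(-4t), v(t) = -K_1e^(-4t) - K_2te^(-4t)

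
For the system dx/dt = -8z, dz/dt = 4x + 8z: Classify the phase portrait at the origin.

unstable spiral

A = [[0,-8],[4,8]]; det(A-λI) = λ^2 - 8λ + 32.
λ = 4 ± 4i: positive real part.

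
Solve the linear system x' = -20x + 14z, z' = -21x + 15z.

Coefficient matrix A = [[-20, 14], [-21, 15]].
Characteristic polynomial det(A - λI) = λ^2 + 5λ - 6 = 0.
Eigenvalues λ = 1, -6.
For λ=1: (A-λI) row 1 is [-21, 14], so an eigenvector is (2, 3).
For λ=-6: (A-λI) row 1 is [-14, 14], so an eigenvector is (1, 1).
General solution: K_1e^(t)(2,3) + K_2e^(-6t)(1,1).

x(t) = 2K_1e^(t) + K_2e^(-6t), z(t) = 3K_1e^(t) + K_2e^(-6t)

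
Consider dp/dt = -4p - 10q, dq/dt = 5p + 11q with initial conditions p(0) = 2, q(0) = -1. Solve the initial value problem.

Coefficient matrix A = [[-4, -10], [5, 11]].
Characteristic polynomial det(A - λI) = λ^2 - 7λ + 6 = 0.
Eigenvalues λ = 6, 1.
For λ=6: (A-λI) row 1 is [-10, -10], so an eigenvector is (1, -1).
For λ=1: (A-λI) row 1 is [-5, -10], so an eigenvector is (-2, 1).
General solution: K_1e^(6t)(1,-1) + K_2e^(t)(-2,1).
Applying p(0)=2, q(0)=-1 gives K_1=0, K_2=-1.

p(t) = 2e^(t), q(t) = -e^(t)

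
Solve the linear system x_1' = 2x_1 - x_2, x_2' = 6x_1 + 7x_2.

x_1(t) = c_1e^(4t) + c_2e^(5t), x_2(t) = -2c_1e^(4t) - 3c_2e^(5t)

Coefficient matrix A = [[2, -1], [6, 7]].
Characteristic polynomial det(A - λI) = λ^2 - 9λ + 20 = 0.
Eigenvalues λ = 4, 5.
For λ=4: (A-λI) row 1 is [-2, -1], so an eigenvector is (1, -2).
For λ=5: (A-λI) row 1 is [-3, -1], so an eigenvector is (1, -3).
General solution: c_1e^(4t)(1,-2) + c_2e^(5t)(1,-3).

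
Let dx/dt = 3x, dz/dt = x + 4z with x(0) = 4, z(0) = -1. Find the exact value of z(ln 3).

A = [[3,0],[1,4]]; eigenvalues λ = 3, 4.
Eigenvectors: (1,-1) for λ=3, (0,1) for λ=4.
From the initial condition, c_1 = 4, c_2 = 3.
z(ln 3) = (4)(3^3)(-1) + (3)(3^4)(1) = 135.

135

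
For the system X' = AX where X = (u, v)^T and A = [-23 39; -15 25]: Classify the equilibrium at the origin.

A = [[-23,39],[-15,25]]; det(A-λI) = λ^2 - 2λ + 10.
λ = 1 ± 3i: positive real part.

unstable spiral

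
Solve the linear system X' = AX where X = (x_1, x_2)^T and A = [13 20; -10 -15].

x_1(t) = -3K_1e^(-t)sin(2t) + K_1e^(-t)cos(2t) + K_2e^(-t)sin(2t) + 3K_2e^(-t)cos(2t), x_2(t) = 2K_1e^(-t)sin(2t) - K_1e^(-t)cos(2t) - K_2e^(-t)sin(2t) - 2K_2e^(-t)cos(2t)

Coefficient matrix A = [[13, 20], [-10, -15]].
Characteristic polynomial det(A - λI) = λ^2 + 2λ + 5 = 0.
Eigenvalues λ = -1 ± 2i (complex conjugate pair).
For λ=-1+2i: an eigenvector is (1,-1) - i(-3,2) = (1 + 3i, -1 - 2i).
A real fundamental pair from Re and Im of e^((-1+2i)t)v: X_1 = e^(-t)(cos(2t)·(1,-1) + sin(2t)·(-3,2)), X_2 = e^(-t)(sin(2t)·(1,-1) - cos(2t)·(-3,2)).
General solution: K_1X_1 + K_2X_2.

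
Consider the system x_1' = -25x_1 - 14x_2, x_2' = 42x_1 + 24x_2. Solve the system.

x_1(t) = 2C_1e^(-4t) - C_2e^(3t), x_2(t) = -3C_1e^(-4t) + 2C_2e^(3t)

Coefficient matrix A = [[-25, -14], [42, 24]].
Characteristic polynomial det(A - λI) = λ^2 + λ - 12 = 0.
Eigenvalues λ = -4, 3.
For λ=-4: (A-λI) row 1 is [-21, -14], so an eigenvector is (2, -3).
For λ=3: (A-λI) row 1 is [-28, -14], so an eigenvector is (-1, 2).
General solution: C_1e^(-4t)(2,-3) + C_2e^(3t)(-1,2).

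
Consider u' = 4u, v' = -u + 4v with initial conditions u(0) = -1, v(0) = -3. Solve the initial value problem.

u(t) = -e^(4t), v(t) = te^(4t) - 3e^(4t)

Coefficient matrix A = [[4, 0], [-1, 4]].
Characteristic polynomial det(A - λI) = λ^2 - 8λ + 16 = 0.
Single eigenvalue λ = 4 with algebraic multiplicity 2.
Eigenvector v = (0,-1); generalized eigenvector w with (A-λI)w=v is (1,-3).
General solution: e^(4t)[K_1·v + K_2·(t·v + w)].
Applying u(0)=-1, v(0)=-3 gives K_1=6, K_2=-1.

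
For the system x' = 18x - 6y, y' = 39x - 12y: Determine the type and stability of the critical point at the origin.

A = [[18,-6],[39,-12]]; det(A-λI) = λ^2 - 6λ + 18.
λ = 3 ± 3i: positive real part.

unstable spiral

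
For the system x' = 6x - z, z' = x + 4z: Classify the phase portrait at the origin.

A = [[6,-1],[1,4]]; det(A-λI) = λ^2 - 10λ + 25.
repeated λ = 5 with a single eigenvector.

unstable improper node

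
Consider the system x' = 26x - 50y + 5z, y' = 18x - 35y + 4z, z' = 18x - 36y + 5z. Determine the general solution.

Coefficient matrix A = [[26, -50, 5], [18, -35, 4], [18, -36, 5]].
det(A - λI) = 0 gives eigenvalues λ = 1, -4, -1.
For λ=1: eigenvector (2,1,0).
For λ=-4: eigenvector (-3,-2,-2).
For λ=-1: eigenvector (5,3,3).
General solution: K_1e^(t)(2,1,0) + K_2e^(-4t)(-3,-2,-2) + K_3e^(-t)(5,3,3).

x(t) = 2K_1e^(t) - 3K_2e^(-4t) + 5K_3e^(-t), y(t) = K_1e^(t) - 2K_2e^(-4t) + 3K_3e^(-t), z(t) = -2K_2e^(-4t) + 3K_3e^(-t)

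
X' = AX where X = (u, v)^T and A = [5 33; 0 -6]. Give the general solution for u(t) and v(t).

u(t) = 3K_1e^(-6t) - K_2e^(5t), v(t) = -K_1e^(-6t)

Coefficient matrix A = [[5, 33], [0, -6]].
Characteristic polynomial det(A - λI) = λ^2 + λ - 30 = 0.
Eigenvalues λ = -6, 5.
For λ=-6: (A-λI) row 1 is [11, 33], so an eigenvector is (3, -1).
For λ=5: (A-λI) row 1 is [0, 33], so an eigenvector is (-1, 0).
General solution: K_1e^(-6t)(3,-1) + K_2e^(5t)(-1,0).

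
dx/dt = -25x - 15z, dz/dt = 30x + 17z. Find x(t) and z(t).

x(t) = 2K_1e^(-4t)sin(3t) - K_1e^(-4t)cos(3t) - K_2e^(-4t)sin(3t) - 2K_2e^(-4t)cos(3t), z(t) = -3K_1e^(-4t)sin(3t) + K_1e^(-4t)cos(3t) + K_2e^(-4t)sin(3t) + 3K_2e^(-4t)cos(3t)

Coefficient matrix A = [[-25, -15], [30, 17]].
Characteristic polynomial det(A - λI) = λ^2 + 8λ + 25 = 0.
Eigenvalues λ = -4 ± 3i (complex conjugate pair).
For λ=-4+3i: an eigenvector is (-1,1) - i(2,-3) = (-1 - 2i, 1 + 3i).
A real fundamental pair from Re and Im of e^((-4+3i)t)v: X_1 = e^(-4t)(cos(3t)·(-1,1) + sin(3t)·(2,-3)), X_2 = e^(-4t)(sin(3t)·(-1,1) - cos(3t)·(2,-3)).
General solution: K_1X_1 + K_2X_2.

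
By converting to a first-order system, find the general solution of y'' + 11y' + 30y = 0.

Let x_1 = y, x_2 = y'. Then x_1' = x_2 and x_2' = -30x_1 - 11x_2.
A = [[0,1],[-30,-11]]; det(A-λI) = λ^2 + 11λ + 30.
Eigenvalues λ = -6, -5 with eigenvectors (1,-6), (1,-5).

y(t) = c_1e^(-6t) + c_2e^(-5t)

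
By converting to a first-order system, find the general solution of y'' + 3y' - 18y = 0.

y(t) = C_1e^(3t) + C_2e^(-6t)

Let x_1 = y, x_2 = y'. Then x_1' = x_2 and x_2' = 18x_1 - 3x_2.
A = [[0,1],[18,-3]]; det(A-λI) = λ^2 + 3λ - 18.
Eigenvalues λ = 3, -6 with eigenvectors (1,3), (1,-6).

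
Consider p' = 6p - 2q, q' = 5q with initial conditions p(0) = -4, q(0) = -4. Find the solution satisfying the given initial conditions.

Coefficient matrix A = [[6, -2], [0, 5]].
Characteristic polynomial det(A - λI) = λ^2 - 11λ + 30 = 0.
Eigenvalues λ = 5, 6.
For λ=5: (A-λI) row 1 is [1, -2], so an eigenvector is (-2, -1).
For λ=6: (A-λI) row 1 is [0, -2], so an eigenvector is (-1, 0).
General solution: K_1e^(5t)(-2,-1) + K_2e^(6t)(-1,0).
Applying p(0)=-4, q(0)=-4 gives K_1=4, K_2=-4.

p(t) = 4e^(6t) - 8e^(5t), q(t) = -4e^(5t)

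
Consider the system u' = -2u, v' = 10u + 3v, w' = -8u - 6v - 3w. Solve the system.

Coefficient matrix A = [[-2, 0, 0], [10, 3, 0], [-8, -6, -3]].
det(A - λI) = 0 gives eigenvalues λ = -2, 3, -3.
For λ=-2: eigenvector (1,-2,4).
For λ=3: eigenvector (0,1,-1).
For λ=-3: eigenvector (0,0,1).
General solution: C_1e^(-2t)(1,-2,4) + C_2e^(3t)(0,1,-1) + C_3e^(-3t)(0,0,1).

u(t) = C_1e^(-2t), v(t) = -2C_1e^(-2t) + C_2e^(3t), w(t) = 4C_1e^(-2t) - C_2e^(3t) + C_3e^(-3t)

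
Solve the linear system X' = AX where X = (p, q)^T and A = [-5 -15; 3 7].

Coefficient matrix A = [[-5, -15], [3, 7]].
Characteristic polynomial det(A - λI) = λ^2 - 2λ + 10 = 0.
Eigenvalues λ = 1 ± 3i (complex conjugate pair).
For λ=1+3i: an eigenvector is (-2,1) - i(-1,0) = (-2 + i, 1).
A real fundamental pair from Re and Im of e^((1+3i)t)v: X_1 = e^(t)(cos(3t)·(-2,1) + sin(3t)·(-1,0)), X_2 = e^(t)(sin(3t)·(-2,1) - cos(3t)·(-1,0)).
General solution: C_1X_1 + C_2X_2.

p(t) = -C_1e^(t)sin(3t) - 2C_1e^(t)cos(3t) - 2C_2e^(t)sin(3t) + C_2e^(t)cos(3t), q(t) = C_1e^(t)cos(3t) + C_2e^(t)sin(3t)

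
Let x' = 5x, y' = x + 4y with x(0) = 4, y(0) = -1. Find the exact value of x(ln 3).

972

A = [[5,0],[1,4]]; eigenvalues λ = 5, 4.
Eigenvectors: (-1,-1) for λ=5, (0,1) for λ=4.
From the initial condition, c_1 = -4, c_2 = -5.
x(ln 3) = (-4)(3^5)(-1) + (-5)(3^4)(0) = 972.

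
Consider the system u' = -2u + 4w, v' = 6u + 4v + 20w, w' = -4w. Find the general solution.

Coefficient matrix A = [[-2, 0, 4], [6, 4, 20], [0, 0, -4]].
det(A - λI) = 0 gives eigenvalues λ = -2, 4, -4.
For λ=-2: eigenvector (1,-1,0).
For λ=4: eigenvector (0,-1,0).
For λ=-4: eigenvector (-2,-1,1).
General solution: c_1e^(-2t)(1,-1,0) + c_2e^(4t)(0,-1,0) + c_3e^(-4t)(-2,-1,1).

u(t) = c_1e^(-2t) - 2c_3e^(-4t), v(t) = -c_1e^(-2t) - c_2e^(4t) - c_3e^(-4t), w(t) = c_3e^(-4t)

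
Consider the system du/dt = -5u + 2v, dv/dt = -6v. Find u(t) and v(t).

u(t) = -K_1e^(-5t) - 2K_2e^(-6t), v(t) = K_2e^(-6t)

Coefficient matrix A = [[-5, 2], [0, -6]].
Characteristic polynomial det(A - λI) = λ^2 + 11λ + 30 = 0.
Eigenvalues λ = -5, -6.
For λ=-5: (A-λI) row 1 is [0, 2], so an eigenvector is (-1, 0).
For λ=-6: (A-λI) row 1 is [1, 2], so an eigenvector is (-2, 1).
General solution: K_1e^(-5t)(-1,0) + K_2e^(-6t)(-2,1).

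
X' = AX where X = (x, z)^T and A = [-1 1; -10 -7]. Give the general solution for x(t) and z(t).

Coefficient matrix A = [[-1, 1], [-10, -7]].
Characteristic polynomial det(A - λI) = λ^2 + 8λ + 17 = 0.
Eigenvalues λ = -4 ± i (complex conjugate pair).
For λ=-4+i: an eigenvector is (1,-3) - i(0,-1) = (1, -3 + i).
A real fundamental pair from Re and Im of e^((-4+i)t)v: X_1 = e^(-4t)(cos(t)·(1,-3) + sin(t)·(0,-1)), X_2 = e^(-4t)(sin(t)·(1,-3) - cos(t)·(0,-1)).
General solution: C_1X_1 + C_2X_2.

x(t) = C_1e^(-4t)cos(t) + C_2e^(-4t)sin(t), z(t) = -C_1e^(-4t)sin(t) - 3C_1e^(-4t)cos(t) - 3C_2e^(-4t)sin(t) + C_2e^(-4t)cos(t)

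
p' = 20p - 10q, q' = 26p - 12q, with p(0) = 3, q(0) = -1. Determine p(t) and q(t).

Coefficient matrix A = [[20, -10], [26, -12]].
Characteristic polynomial det(A - λI) = λ^2 - 8λ + 20 = 0.
Eigenvalues λ = 4 ± 2i (complex conjugate pair).
For λ=4+2i: an eigenvector is (-2,-3) - i(-1,-2) = (-2 + i, -3 + 2i).
A real fundamental pair from Re and Im of e^((4+2i)t)v: X_1 = e^(4t)(cos(2t)·(-2,-3) + sin(2t)·(-1,-2)), X_2 = e^(4t)(sin(2t)·(-2,-3) - cos(2t)·(-1,-2)).
General solution: c_1X_1 + c_2X_2.
Applying p(0)=3, q(0)=-1 gives c_1=-7, c_2=-11.

p(t) = 29e^(4t)sin(2t) + 3e^(4t)cos(2t), q(t) = 47e^(4t)sin(2t) - e^(4t)cos(2t)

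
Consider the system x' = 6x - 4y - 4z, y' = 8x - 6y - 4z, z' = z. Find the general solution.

x(t) = C_1e^(2t) + C_2e^(-2t) + 4C_3e^(t), y(t) = C_1e^(2t) + 2C_2e^(-2t) + 4C_3e^(t), z(t) = C_3e^(t)

Coefficient matrix A = [[6, -4, -4], [8, -6, -4], [0, 0, 1]].
det(A - λI) = 0 gives eigenvalues λ = 2, -2, 1.
For λ=2: eigenvector (1,1,0).
For λ=-2: eigenvector (1,2,0).
For λ=1: eigenvector (4,4,1).
General solution: C_1e^(2t)(1,1,0) + C_2e^(-2t)(1,2,0) + C_3e^(t)(4,4,1).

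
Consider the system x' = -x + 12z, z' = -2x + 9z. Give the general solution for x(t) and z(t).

x(t) = 3C_1e^(3t) + 2C_2e^(5t), z(t) = C_1e^(3t) + C_2e^(5t)

Coefficient matrix A = [[-1, 12], [-2, 9]].
Characteristic polynomial det(A - λI) = λ^2 - 8λ + 15 = 0.
Eigenvalues λ = 3, 5.
For λ=3: (A-λI) row 1 is [-4, 12], so an eigenvector is (3, 1).
For λ=5: (A-λI) row 1 is [-6, 12], so an eigenvector is (2, 1).
General solution: C_1e^(3t)(3,1) + C_2e^(5t)(2,1).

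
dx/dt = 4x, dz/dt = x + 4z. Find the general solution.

x(t) = C_2e^(4t), z(t) = C_1e^(4t) + C_2te^(4t) + 2C_2e^(4t)

Coefficient matrix A = [[4, 0], [1, 4]].
Characteristic polynomial det(A - λI) = λ^2 - 8λ + 16 = 0.
Single eigenvalue λ = 4 with algebraic multiplicity 2.
Eigenvector v = (0,1); generalized eigenvector w with (A-λI)w=v is (1,2).
General solution: e^(4t)[C_1·v + C_2·(t·v + w)].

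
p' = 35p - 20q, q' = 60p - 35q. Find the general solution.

p(t) = 2K_1e^(5t) - K_2e^(-5t), q(t) = 3K_1e^(5t) - 2K_2e^(-5t)

Coefficient matrix A = [[35, -20], [60, -35]].
Characteristic polynomial det(A - λI) = λ^2 - 25 = 0.
Eigenvalues λ = 5, -5.
For λ=5: (A-λI) row 1 is [30, -20], so an eigenvector is (2, 3).
For λ=-5: (A-λI) row 1 is [40, -20], so an eigenvector is (-1, -2).
General solution: K_1e^(5t)(2,3) + K_2e^(-5t)(-1,-2).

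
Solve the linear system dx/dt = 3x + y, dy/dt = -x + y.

x(t) = C_1e^(2t) + C_2te^(2t) - 2C_2e^(2t), y(t) = -C_1e^(2t) - C_2te^(2t) + 3C_2e^(2t)

Coefficient matrix A = [[3, 1], [-1, 1]].
Characteristic polynomial det(A - λI) = λ^2 - 4λ + 4 = 0.
Single eigenvalue λ = 2 with algebraic multiplicity 2.
Eigenvector v = (1,-1); generalized eigenvector w with (A-λI)w=v is (-2,3).
General solution: e^(2t)[C_1·v + C_2·(t·v + w)].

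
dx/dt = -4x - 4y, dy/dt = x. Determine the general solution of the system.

Coefficient matrix A = [[-4, -4], [1, 0]].
Characteristic polynomial det(A - λI) = λ^2 + 4λ + 4 = 0.
Single eigenvalue λ = -2 with algebraic multiplicity 2.
Eigenvector v = (-2,1); generalized eigenvector w with (A-λI)w=v is (3,-1).
General solution: e^(-2t)[c_1·v + c_2·(t·v + w)].

x(t) = -2c_1e^(-2t) - 2c_2te^(-2t) + 3c_2e^(-2t), y(t) = c_1e^(-2t) + c_2te^(-2t) - c_2e^(-2t)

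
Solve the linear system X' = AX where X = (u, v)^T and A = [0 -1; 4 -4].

Coefficient matrix A = [[0, -1], [4, -4]].
Characteristic polynomial det(A - λI) = λ^2 + 4λ + 4 = 0.
Single eigenvalue λ = -2 with algebraic multiplicity 2.
Eigenvector v = (1,2); generalized eigenvector w with (A-λI)w=v is (0,-1).
General solution: e^(-2t)[c_1·v + c_2·(t·v + w)].

u(t) = c_1e^(-2t) + c_2te^(-2t), v(t) = 2c_1e^(-2t) + 2c_2te^(-2t) - c_2e^(-2t)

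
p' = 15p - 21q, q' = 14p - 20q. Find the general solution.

p(t) = c_1e^(-6t) + 3c_2e^(t), q(t) = c_1e^(-6t) + 2c_2e^(t)

Coefficient matrix A = [[15, -21], [14, -20]].
Characteristic polynomial det(A - λI) = λ^2 + 5λ - 6 = 0.
Eigenvalues λ = -6, 1.
For λ=-6: (A-λI) row 1 is [21, -21], so an eigenvector is (1, 1).
For λ=1: (A-λI) row 1 is [14, -21], so an eigenvector is (3, 2).
General solution: c_1e^(-6t)(1,1) + c_2e^(t)(3,2).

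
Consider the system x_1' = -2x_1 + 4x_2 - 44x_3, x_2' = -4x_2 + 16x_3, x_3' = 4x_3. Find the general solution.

Coefficient matrix A = [[-2, 4, -44], [0, -4, 16], [0, 0, 4]].
det(A - λI) = 0 gives eigenvalues λ = 4, -4, -2.
For λ=4: eigenvector (-6,2,1).
For λ=-4: eigenvector (-2,1,0).
For λ=-2: eigenvector (1,0,0).
General solution: c_1e^(4t)(-6,2,1) + c_2e^(-4t)(-2,1,0) + c_3e^(-2t)(1,0,0).

x_1(t) = -6c_1e^(4t) - 2c_2e^(-4t) + c_3e^(-2t), x_2(t) = 2c_1e^(4t) + c_2e^(-4t), x_3(t) = c_1e^(4t)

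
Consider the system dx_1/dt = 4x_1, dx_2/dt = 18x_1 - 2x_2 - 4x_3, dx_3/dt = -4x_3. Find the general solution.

x_1(t) = K_2e^(4t), x_2(t) = K_1e^(-2t) + 3K_2e^(4t) + 2K_3e^(-4t), x_3(t) = K_3e^(-4t)

Coefficient matrix A = [[4, 0, 0], [18, -2, -4], [0, 0, -4]].
det(A - λI) = 0 gives eigenvalues λ = -2, 4, -4.
For λ=-2: eigenvector (0,1,0).
For λ=4: eigenvector (1,3,0).
For λ=-4: eigenvector (0,2,1).
General solution: K_1e^(-2t)(0,1,0) + K_2e^(4t)(1,3,0) + K_3e^(-4t)(0,2,1).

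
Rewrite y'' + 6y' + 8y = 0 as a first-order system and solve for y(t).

Let x_1 = y, x_2 = y'. Then x_1' = x_2 and x_2' = -8x_1 - 6x_2.
A = [[0,1],[-8,-6]]; det(A-λI) = λ^2 + 6λ + 8.
Eigenvalues λ = -4, -2 with eigenvectors (1,-4), (1,-2).

y(t) = C_1e^(-4t) + C_2e^(-2t)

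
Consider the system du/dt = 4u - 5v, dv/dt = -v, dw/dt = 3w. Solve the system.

Coefficient matrix A = [[4, -5, 0], [0, -1, 0], [0, 0, 3]].
det(A - λI) = 0 gives eigenvalues λ = 3, -1, 4.
For λ=3: eigenvector (0,0,1).
For λ=-1: eigenvector (1,1,0).
For λ=4: eigenvector (1,0,0).
General solution: c_1e^(3t)(0,0,1) + c_2e^(-t)(1,1,0) + c_3e^(4t)(1,0,0).

u(t) = c_2e^(-t) + c_3e^(4t), v(t) = c_2e^(-t), w(t) = c_1e^(3t)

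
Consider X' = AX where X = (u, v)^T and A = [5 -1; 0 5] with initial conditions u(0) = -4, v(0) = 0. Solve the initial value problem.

u(t) = -4e^(5t), v(t) = 0

Coefficient matrix A = [[5, -1], [0, 5]].
Characteristic polynomial det(A - λI) = λ^2 - 10λ + 25 = 0.
Single eigenvalue λ = 5 with algebraic multiplicity 2.
Eigenvector v = (1,0); generalized eigenvector w with (A-λI)w=v is (3,-1).
General solution: e^(5t)[C_1·v + C_2·(t·v + w)].
Applying u(0)=-4, v(0)=0 gives C_1=-4, C_2=0.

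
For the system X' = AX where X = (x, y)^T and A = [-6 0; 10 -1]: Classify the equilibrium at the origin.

stable node

A = [[-6,0],[10,-1]]; det(A-λI) = λ^2 + 7λ + 6.
λ = -1, -6: both negative.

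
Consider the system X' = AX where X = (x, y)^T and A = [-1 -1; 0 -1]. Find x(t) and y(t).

x(t) = C_1e^(-t) + C_2te^(-t) - 3C_2e^(-t), y(t) = -C_2e^(-t)

Coefficient matrix A = [[-1, -1], [0, -1]].
Characteristic polynomial det(A - λI) = λ^2 + 2λ + 1 = 0.
Single eigenvalue λ = -1 with algebraic multiplicity 2.
Eigenvector v = (1,0); generalized eigenvector w with (A-λI)w=v is (-3,-1).
General solution: e^(-t)[C_1·v + C_2·(t·v + w)].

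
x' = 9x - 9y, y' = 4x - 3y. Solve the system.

Coefficient matrix A = [[9, -9], [4, -3]].
Characteristic polynomial det(A - λI) = λ^2 - 6λ + 9 = 0.
Single eigenvalue λ = 3 with algebraic multiplicity 2.
Eigenvector v = (3,2); generalized eigenvector w with (A-λI)w=v is (2,1).
General solution: e^(3t)[c_1·v + c_2·(t·v + w)].

x(t) = 3c_1e^(3t) + 3c_2te^(3t) + 2c_2e^(3t), y(t) = 2c_1e^(3t) + 2c_2te^(3t) + c_2e^(3t)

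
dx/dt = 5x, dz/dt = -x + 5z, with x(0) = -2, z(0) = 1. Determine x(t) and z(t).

Coefficient matrix A = [[5, 0], [-1, 5]].
Characteristic polynomial det(A - λI) = λ^2 - 10λ + 25 = 0.
Single eigenvalue λ = 5 with algebraic multiplicity 2.
Eigenvector v = (0,1); generalized eigenvector w with (A-λI)w=v is (-1,-1).
General solution: e^(5t)[C_1·v + C_2·(t·v + w)].
Applying x(0)=-2, z(0)=1 gives C_1=3, C_2=2.

x(t) = -2e^(5t), z(t) = 2te^(5t) + e^(5t)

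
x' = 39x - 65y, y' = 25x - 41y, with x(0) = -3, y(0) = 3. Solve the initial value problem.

Coefficient matrix A = [[39, -65], [25, -41]].
Characteristic polynomial det(A - λI) = λ^2 + 2λ + 26 = 0.
Eigenvalues λ = -1 ± 5i (complex conjugate pair).
For λ=-1+5i: an eigenvector is (-2,-1) - i(-3,-2) = (-2 + 3i, -1 + 2i).
A real fundamental pair from Re and Im of e^((-1+5i)t)v: X_1 = e^(-t)(cos(5t)·(-2,-1) + sin(5t)·(-3,-2)), X_2 = e^(-t)(sin(5t)·(-2,-1) - cos(5t)·(-3,-2)).
General solution: K_1X_1 + K_2X_2.
Applying x(0)=-3, y(0)=3 gives K_1=15, K_2=9.

x(t) = -63e^(-t)sin(5t) - 3e^(-t)cos(5t), y(t) = -39e^(-t)sin(5t) + 3e^(-t)cos(5t)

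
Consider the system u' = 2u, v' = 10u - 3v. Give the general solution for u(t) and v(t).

Coefficient matrix A = [[2, 0], [10, -3]].
Characteristic polynomial det(A - λI) = λ^2 + λ - 6 = 0.
Eigenvalues λ = -3, 2.
For λ=-3: (A-λI) row 1 is [5, 0], so an eigenvector is (0, -1).
For λ=2: (A-λI) row 2 is [10, -5], so an eigenvector is (-1, -2).
General solution: K_1e^(-3t)(0,-1) + K_2e^(2t)(-1,-2).

u(t) = -K_2e^(2t), v(t) = -K_1e^(-3t) - 2K_2e^(2t)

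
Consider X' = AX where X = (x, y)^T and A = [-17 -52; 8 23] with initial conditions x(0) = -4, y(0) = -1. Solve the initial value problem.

Coefficient matrix A = [[-17, -52], [8, 23]].
Characteristic polynomial det(A - λI) = λ^2 - 6λ + 25 = 0.
Eigenvalues λ = 3 ± 4i (complex conjugate pair).
For λ=3+4i: an eigenvector is (-3,1) - i(2,-1) = (-3 - 2i, 1 + i).
A real fundamental pair from Re and Im of e^((3+4i)t)v: X_1 = e^(3t)(cos(4t)·(-3,1) + sin(4t)·(2,-1)), X_2 = e^(3t)(sin(4t)·(-3,1) - cos(4t)·(2,-1)).
General solution: K_1X_1 + K_2X_2.
Applying x(0)=-4, y(0)=-1 gives K_1=6, K_2=-7.

x(t) = 33e^(3t)sin(4t) - 4e^(3t)cos(4t), y(t) = -13e^(3t)sin(4t) - e^(3t)cos(4t)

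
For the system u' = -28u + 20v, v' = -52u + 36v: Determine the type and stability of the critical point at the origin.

A = [[-28,20],[-52,36]]; det(A-λI) = λ^2 - 8λ + 32.
λ = 4 ± 4i: positive real part.

unstable spiral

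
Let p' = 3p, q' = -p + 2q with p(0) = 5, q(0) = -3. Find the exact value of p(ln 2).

A = [[3,0],[-1,2]]; eigenvalues λ = 3, 2.
Eigenvectors: (-1,1) for λ=3, (0,1) for λ=2.
From the initial condition, c_1 = -5, c_2 = 2.
p(ln 2) = (-5)(2^3)(-1) + (2)(2^2)(0) = 40.

40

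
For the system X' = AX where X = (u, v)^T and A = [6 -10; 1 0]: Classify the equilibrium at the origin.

unstable spiral

A = [[6,-10],[1,0]]; det(A-λI) = λ^2 - 6λ + 10.
λ = 3 ± i: positive real part.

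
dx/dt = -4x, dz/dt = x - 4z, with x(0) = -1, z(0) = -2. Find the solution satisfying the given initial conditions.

x(t) = -e^(-4t), z(t) = -te^(-4t) - 2e^(-4t)

Coefficient matrix A = [[-4, 0], [1, -4]].
Characteristic polynomial det(A - λI) = λ^2 + 8λ + 16 = 0.
Single eigenvalue λ = -4 with algebraic multiplicity 2.
Eigenvector v = (0,1); generalized eigenvector w with (A-λI)w=v is (1,-2).
General solution: e^(-4t)[K_1·v + K_2·(t·v + w)].
Applying x(0)=-1, z(0)=-2 gives K_1=-4, K_2=-1.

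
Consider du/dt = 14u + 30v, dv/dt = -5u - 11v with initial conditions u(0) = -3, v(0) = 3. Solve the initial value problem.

u(t) = 9e^(4t) - 12e^(-t), v(t) = -3e^(4t) + 6e^(-t)

Coefficient matrix A = [[14, 30], [-5, -11]].
Characteristic polynomial det(A - λI) = λ^2 - 3λ - 4 = 0.
Eigenvalues λ = -1, 4.
For λ=-1: (A-λI) row 1 is [15, 30], so an eigenvector is (2, -1).
For λ=4: (A-λI) row 1 is [10, 30], so an eigenvector is (-3, 1).
General solution: C_1e^(-t)(2,-1) + C_2e^(4t)(-3,1).
Applying u(0)=-3, v(0)=3 gives C_1=-6, C_2=-3.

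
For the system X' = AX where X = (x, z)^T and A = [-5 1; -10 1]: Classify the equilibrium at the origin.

A = [[-5,1],[-10,1]]; det(A-λI) = λ^2 + 4λ + 5.
λ = -2 ± i: negative real part.

stable spiral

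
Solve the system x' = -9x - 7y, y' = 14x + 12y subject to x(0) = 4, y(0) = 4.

x(t) = -8e^(5t) + 12e^(-2t), y(t) = 16e^(5t) - 12e^(-2t)

Coefficient matrix A = [[-9, -7], [14, 12]].
Characteristic polynomial det(A - λI) = λ^2 - 3λ - 10 = 0.
Eigenvalues λ = 5, -2.
For λ=5: (A-λI) row 1 is [-14, -7], so an eigenvector is (1, -2).
For λ=-2: (A-λI) row 1 is [-7, -7], so an eigenvector is (1, -1).
General solution: K_1e^(5t)(1,-2) + K_2e^(-2t)(1,-1).
Applying x(0)=4, y(0)=4 gives K_1=-8, K_2=12.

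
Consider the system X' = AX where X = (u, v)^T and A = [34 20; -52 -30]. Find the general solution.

u(t) = c_1e^(2t)sin(4t) + 2c_1e^(2t)cos(4t) + 2c_2e^(2t)sin(4t) - c_2e^(2t)cos(4t), v(t) = -2c_1e^(2t)sin(4t) - 3c_1e^(2t)cos(4t) - 3c_2e^(2t)sin(4t) + 2c_2e^(2t)cos(4t)

Coefficient matrix A = [[34, 20], [-52, -30]].
Characteristic polynomial det(A - λI) = λ^2 - 4λ + 20 = 0.
Eigenvalues λ = 2 ± 4i (complex conjugate pair).
For λ=2+4i: an eigenvector is (2,-3) - i(1,-2) = (2 - i, -3 + 2i).
A real fundamental pair from Re and Im of e^((2+4i)t)v: X_1 = e^(2t)(cos(4t)·(2,-3) + sin(4t)·(1,-2)), X_2 = e^(2t)(sin(4t)·(2,-3) - cos(4t)·(1,-2)).
General solution: c_1X_1 + c_2X_2.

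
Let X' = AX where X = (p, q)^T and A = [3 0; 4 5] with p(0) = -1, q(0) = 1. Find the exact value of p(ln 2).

-8

A = [[3,0],[4,5]]; eigenvalues λ = 3, 5.
Eigenvectors: (-1,2) for λ=3, (0,-1) for λ=5.
From the initial condition, c_1 = 1, c_2 = 1.
p(ln 2) = (1)(2^3)(-1) + (1)(2^5)(0) = -8.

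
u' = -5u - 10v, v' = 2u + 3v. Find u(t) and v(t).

u(t) = -2c_1e^(-t)sin(2t) + c_1e^(-t)cos(2t) + c_2e^(-t)sin(2t) + 2c_2e^(-t)cos(2t), v(t) = c_1e^(-t)sin(2t) - c_2e^(-t)cos(2t)

Coefficient matrix A = [[-5, -10], [2, 3]].
Characteristic polynomial det(A - λI) = λ^2 + 2λ + 5 = 0.
Eigenvalues λ = -1 ± 2i (complex conjugate pair).
For λ=-1+2i: an eigenvector is (1,0) - i(-2,1) = (1 + 2i, 0 - i).
A real fundamental pair from Re and Im of e^((-1+2i)t)v: X_1 = e^(-t)(cos(2t)·(1,0) + sin(2t)·(-2,1)), X_2 = e^(-t)(sin(2t)·(1,0) - cos(2t)·(-2,1)).
General solution: c_1X_1 + c_2X_2.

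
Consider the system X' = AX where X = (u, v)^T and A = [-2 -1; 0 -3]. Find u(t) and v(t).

u(t) = -c_1e^(-2t) + c_2e^(-3t), v(t) = c_2e^(-3t)

Coefficient matrix A = [[-2, -1], [0, -3]].
Characteristic polynomial det(A - λI) = λ^2 + 5λ + 6 = 0.
Eigenvalues λ = -2, -3.
For λ=-2: (A-λI) row 1 is [0, -1], so an eigenvector is (-1, 0).
For λ=-3: (A-λI) row 1 is [1, -1], so an eigenvector is (1, 1).
General solution: c_1e^(-2t)(-1,0) + c_2e^(-3t)(1,1).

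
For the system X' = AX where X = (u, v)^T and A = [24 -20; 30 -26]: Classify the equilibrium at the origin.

saddle

A = [[24,-20],[30,-26]]; det(A-λI) = λ^2 + 2λ - 24.
λ = 4, -6: opposite signs.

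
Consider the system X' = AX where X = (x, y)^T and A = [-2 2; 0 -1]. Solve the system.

Coefficient matrix A = [[-2, 2], [0, -1]].
Characteristic polynomial det(A - λI) = λ^2 + 3λ + 2 = 0.
Eigenvalues λ = -2, -1.
For λ=-2: (A-λI) row 1 is [0, 2], so an eigenvector is (1, 0).
For λ=-1: (A-λI) row 1 is [-1, 2], so an eigenvector is (2, 1).
General solution: C_1e^(-2t)(1,0) + C_2e^(-t)(2,1).

x(t) = C_1e^(-2t) + 2C_2e^(-t), y(t) = C_2e^(-t)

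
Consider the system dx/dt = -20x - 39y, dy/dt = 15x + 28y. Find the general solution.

Coefficient matrix A = [[-20, -39], [15, 28]].
Characteristic polynomial det(A - λI) = λ^2 - 8λ + 25 = 0.
Eigenvalues λ = 4 ± 3i (complex conjugate pair).
For λ=4+3i: an eigenvector is (2,-1) - i(-3,2) = (2 + 3i, -1 - 2i).
A real fundamental pair from Re and Im of e^((4+3i)t)v: X_1 = e^(4t)(cos(3t)·(2,-1) + sin(3t)·(-3,2)), X_2 = e^(4t)(sin(3t)·(2,-1) - cos(3t)·(-3,2)).
General solution: c_1X_1 + c_2X_2.

x(t) = -3c_1e^(4t)sin(3t) + 2c_1e^(4t)cos(3t) + 2c_2e^(4t)sin(3t) + 3c_2e^(4t)cos(3t), y(t) = 2c_1e^(4t)sin(3t) - c_1e^(4t)cos(3t) - c_2e^(4t)sin(3t) - 2c_2e^(4t)cos(3t)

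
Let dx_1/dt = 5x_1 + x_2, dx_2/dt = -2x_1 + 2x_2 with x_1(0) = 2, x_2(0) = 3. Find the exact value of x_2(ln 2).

-32

A = [[5,1],[-2,2]]; eigenvalues λ = 4, 3.
Eigenvectors: (-1,1) for λ=4, (-1,2) for λ=3.
From the initial condition, c_1 = -7, c_2 = 5.
x_2(ln 2) = (-7)(2^4)(1) + (5)(2^3)(2) = -32.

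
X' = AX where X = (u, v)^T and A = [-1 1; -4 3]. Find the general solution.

Coefficient matrix A = [[-1, 1], [-4, 3]].
Characteristic polynomial det(A - λI) = λ^2 - 2λ + 1 = 0.
Single eigenvalue λ = 1 with algebraic multiplicity 2.
Eigenvector v = (-1,-2); generalized eigenvector w with (A-λI)w=v is (2,3).
General solution: e^(t)[C_1·v + C_2·(t·v + w)].

u(t) = -C_1e^(t) - C_2te^(t) + 2C_2e^(t), v(t) = -2C_1e^(t) - 2C_2te^(t) + 3C_2e^(t)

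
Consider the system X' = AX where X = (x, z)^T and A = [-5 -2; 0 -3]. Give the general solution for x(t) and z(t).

x(t) = -c_1e^(-3t) + c_2e^(-5t), z(t) = c_1e^(-3t)

Coefficient matrix A = [[-5, -2], [0, -3]].
Characteristic polynomial det(A - λI) = λ^2 + 8λ + 15 = 0.
Eigenvalues λ = -3, -5.
For λ=-3: (A-λI) row 1 is [-2, -2], so an eigenvector is (-1, 1).
For λ=-5: (A-λI) row 1 is [0, -2], so an eigenvector is (1, 0).
General solution: c_1e^(-3t)(-1,1) + c_2e^(-5t)(1,0).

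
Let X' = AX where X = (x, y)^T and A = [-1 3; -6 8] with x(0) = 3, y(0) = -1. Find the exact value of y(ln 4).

-8080

A = [[-1,3],[-6,8]]; eigenvalues λ = 5, 2.
Eigenvectors: (-1,-2) for λ=5, (1,1) for λ=2.
From the initial condition, c_1 = 4, c_2 = 7.
y(ln 4) = (4)(4^5)(-2) + (7)(4^2)(1) = -8080.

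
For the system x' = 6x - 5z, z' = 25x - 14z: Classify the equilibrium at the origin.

stable spiral

A = [[6,-5],[25,-14]]; det(A-λI) = λ^2 + 8λ + 41.
λ = -4 ± 5i: negative real part.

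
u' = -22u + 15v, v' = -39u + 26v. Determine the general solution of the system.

u(t) = K_1e^(2t)sin(3t) - 2K_1e^(2t)cos(3t) - 2K_2e^(2t)sin(3t) - K_2e^(2t)cos(3t), v(t) = 2K_1e^(2t)sin(3t) - 3K_1e^(2t)cos(3t) - 3K_2e^(2t)sin(3t) - 2K_2e^(2t)cos(3t)

Coefficient matrix A = [[-22, 15], [-39, 26]].
Characteristic polynomial det(A - λI) = λ^2 - 4λ + 13 = 0.
Eigenvalues λ = 2 ± 3i (complex conjugate pair).
For λ=2+3i: an eigenvector is (-2,-3) - i(1,2) = (-2 - i, -3 - 2i).
A real fundamental pair from Re and Im of e^((2+3i)t)v: X_1 = e^(2t)(cos(3t)·(-2,-3) + sin(3t)·(1,2)), X_2 = e^(2t)(sin(3t)·(-2,-3) - cos(3t)·(1,2)).
General solution: K_1X_1 + K_2X_2.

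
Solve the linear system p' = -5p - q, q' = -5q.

p(t) = -K_1e^(-5t) - K_2te^(-5t) + 2K_2e^(-5t), q(t) = K_2e^(-5t)

Coefficient matrix A = [[-5, -1], [0, -5]].
Characteristic polynomial det(A - λI) = λ^2 + 10λ + 25 = 0.
Single eigenvalue λ = -5 with algebraic multiplicity 2.
Eigenvector v = (-1,0); generalized eigenvector w with (A-λI)w=v is (2,1).
General solution: e^(-5t)[K_1·v + K_2·(t·v + w)].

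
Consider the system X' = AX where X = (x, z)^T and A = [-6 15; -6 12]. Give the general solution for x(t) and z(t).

Coefficient matrix A = [[-6, 15], [-6, 12]].
Characteristic polynomial det(A - λI) = λ^2 - 6λ + 18 = 0.
Eigenvalues λ = 3 ± 3i (complex conjugate pair).
For λ=3+3i: an eigenvector is (-1,-1) - i(-2,-1) = (-1 + 2i, -1 + i).
A real fundamental pair from Re and Im of e^((3+3i)t)v: X_1 = e^(3t)(cos(3t)·(-1,-1) + sin(3t)·(-2,-1)), X_2 = e^(3t)(sin(3t)·(-1,-1) - cos(3t)·(-2,-1)).
General solution: K_1X_1 + K_2X_2.

x(t) = -2K_1e^(3t)sin(3t) - K_1e^(3t)cos(3t) - K_2e^(3t)sin(3t) + 2K_2e^(3t)cos(3t), z(t) = -K_1e^(3t)sin(3t) - K_1e^(3t)cos(3t) - K_2e^(3t)sin(3t) + K_2e^(3t)cos(3t)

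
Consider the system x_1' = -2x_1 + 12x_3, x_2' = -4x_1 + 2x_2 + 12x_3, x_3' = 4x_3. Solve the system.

x_1(t) = c_1e^(-2t) + 2c_3e^(4t), x_2(t) = c_1e^(-2t) + c_2e^(2t) + 2c_3e^(4t), x_3(t) = c_3e^(4t)

Coefficient matrix A = [[-2, 0, 12], [-4, 2, 12], [0, 0, 4]].
det(A - λI) = 0 gives eigenvalues λ = -2, 2, 4.
For λ=-2: eigenvector (1,1,0).
For λ=2: eigenvector (0,1,0).
For λ=4: eigenvector (2,2,1).
General solution: c_1e^(-2t)(1,1,0) + c_2e^(2t)(0,1,0) + c_3e^(4t)(2,2,1).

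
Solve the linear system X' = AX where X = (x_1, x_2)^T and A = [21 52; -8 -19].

Coefficient matrix A = [[21, 52], [-8, -19]].
Characteristic polynomial det(A - λI) = λ^2 - 2λ + 17 = 0.
Eigenvalues λ = 1 ± 4i (complex conjugate pair).
For λ=1+4i: an eigenvector is (2,-1) - i(-3,1) = (2 + 3i, -1 - i).
A real fundamental pair from Re and Im of e^((1+4i)t)v: X_1 = e^(t)(cos(4t)·(2,-1) + sin(4t)·(-3,1)), X_2 = e^(t)(sin(4t)·(2,-1) - cos(4t)·(-3,1)).
General solution: K_1X_1 + K_2X_2.

x_1(t) = -3K_1e^(t)sin(4t) + 2K_1e^(t)cos(4t) + 2K_2e^(t)sin(4t) + 3K_2e^(t)cos(4t), x_2(t) = K_1e^(t)sin(4t) - K_1e^(t)cos(4t) - K_2e^(t)sin(4t) - K_2e^(t)cos(4t)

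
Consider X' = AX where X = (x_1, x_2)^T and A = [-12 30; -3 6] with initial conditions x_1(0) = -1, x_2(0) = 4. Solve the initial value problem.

x_1(t) = 43e^(-3t)sin(3t) - e^(-3t)cos(3t), x_2(t) = 13e^(-3t)sin(3t) + 4e^(-3t)cos(3t)

Coefficient matrix A = [[-12, 30], [-3, 6]].
Characteristic polynomial det(A - λI) = λ^2 + 6λ + 18 = 0.
Eigenvalues λ = -3 ± 3i (complex conjugate pair).
For λ=-3+3i: an eigenvector is (3,1) - i(1,0) = (3 - i, 1).
A real fundamental pair from Re and Im of e^((-3+3i)t)v: X_1 = e^(-3t)(cos(3t)·(3,1) + sin(3t)·(1,0)), X_2 = e^(-3t)(sin(3t)·(3,1) - cos(3t)·(1,0)).
General solution: K_1X_1 + K_2X_2.
Applying x_1(0)=-1, x_2(0)=4 gives K_1=4, K_2=13.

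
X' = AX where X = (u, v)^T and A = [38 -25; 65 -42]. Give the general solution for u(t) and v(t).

u(t) = -K_1e^(-2t)sin(5t) - 2K_1e^(-2t)cos(5t) - 2K_2e^(-2t)sin(5t) + K_2e^(-2t)cos(5t), v(t) = -2K_1e^(-2t)sin(5t) - 3K_1e^(-2t)cos(5t) - 3K_2e^(-2t)sin(5t) + 2K_2e^(-2t)cos(5t)

Coefficient matrix A = [[38, -25], [65, -42]].
Characteristic polynomial det(A - λI) = λ^2 + 4λ + 29 = 0.
Eigenvalues λ = -2 ± 5i (complex conjugate pair).
For λ=-2+5i: an eigenvector is (-2,-3) - i(-1,-2) = (-2 + i, -3 + 2i).
A real fundamental pair from Re and Im of e^((-2+5i)t)v: X_1 = e^(-2t)(cos(5t)·(-2,-3) + sin(5t)·(-1,-2)), X_2 = e^(-2t)(sin(5t)·(-2,-3) - cos(5t)·(-1,-2)).
General solution: K_1X_1 + K_2X_2.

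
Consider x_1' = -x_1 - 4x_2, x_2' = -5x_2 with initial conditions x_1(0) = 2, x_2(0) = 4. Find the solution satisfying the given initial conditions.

Coefficient matrix A = [[-1, -4], [0, -5]].
Characteristic polynomial det(A - λI) = λ^2 + 6λ + 5 = 0.
Eigenvalues λ = -1, -5.
For λ=-1: (A-λI) row 1 is [0, -4], so an eigenvector is (1, 0).
For λ=-5: (A-λI) row 1 is [4, -4], so an eigenvector is (-1, -1).
General solution: C_1e^(-t)(1,0) + C_2e^(-5t)(-1,-1).
Applying x_1(0)=2, x_2(0)=4 gives C_1=-2, C_2=-4.

x_1(t) = -2e^(-t) + 4e^(-5t), x_2(t) = 4e^(-5t)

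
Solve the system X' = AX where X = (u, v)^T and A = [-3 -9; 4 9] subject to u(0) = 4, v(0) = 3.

u(t) = -51te^(3t) + 4e^(3t), v(t) = 34te^(3t) + 3e^(3t)

Coefficient matrix A = [[-3, -9], [4, 9]].
Characteristic polynomial det(A - λI) = λ^2 - 6λ + 9 = 0.
Single eigenvalue λ = 3 with algebraic multiplicity 2.
Eigenvector v = (-3,2); generalized eigenvector w with (A-λI)w=v is (2,-1).
General solution: e^(3t)[K_1·v + K_2·(t·v + w)].
Applying u(0)=4, v(0)=3 gives K_1=10, K_2=17.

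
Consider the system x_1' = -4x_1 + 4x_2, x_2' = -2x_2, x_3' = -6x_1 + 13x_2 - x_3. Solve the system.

Coefficient matrix A = [[-4, 4, 0], [0, -2, 0], [-6, 13, -1]].
det(A - λI) = 0 gives eigenvalues λ = -4, -2, -1.
For λ=-4: eigenvector (1,0,2).
For λ=-2: eigenvector (2,1,-1).
For λ=-1: eigenvector (0,0,1).
General solution: C_1e^(-4t)(1,0,2) + C_2e^(-2t)(2,1,-1) + C_3e^(-t)(0,0,1).

x_1(t) = C_1e^(-4t) + 2C_2e^(-2t), x_2(t) = C_2e^(-2t), x_3(t) = 2C_1e^(-4t) - C_2e^(-2t) + C_3e^(-t)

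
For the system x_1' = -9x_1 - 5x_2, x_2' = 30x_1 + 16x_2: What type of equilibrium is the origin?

A = [[-9,-5],[30,16]]; det(A-λI) = λ^2 - 7λ + 6.
λ = 1, 6: both positive.

unstable node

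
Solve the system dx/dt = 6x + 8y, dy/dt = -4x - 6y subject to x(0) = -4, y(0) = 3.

x(t) = -2e^(2t) - 2e^(-2t), y(t) = e^(2t) + 2e^(-2t)

Coefficient matrix A = [[6, 8], [-4, -6]].
Characteristic polynomial det(A - λI) = λ^2 - 4 = 0.
Eigenvalues λ = 2, -2.
For λ=2: (A-λI) row 1 is [4, 8], so an eigenvector is (2, -1).
For λ=-2: (A-λI) row 1 is [8, 8], so an eigenvector is (-1, 1).
General solution: C_1e^(2t)(2,-1) + C_2e^(-2t)(-1,1).
Applying x(0)=-4, y(0)=3 gives C_1=-1, C_2=2.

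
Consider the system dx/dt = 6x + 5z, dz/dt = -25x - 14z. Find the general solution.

Coefficient matrix A = [[6, 5], [-25, -14]].
Characteristic polynomial det(A - λI) = λ^2 + 8λ + 41 = 0.
Eigenvalues λ = -4 ± 5i (complex conjugate pair).
For λ=-4+5i: an eigenvector is (1,-2) - i(0,-1) = (1, -2 + i).
A real fundamental pair from Re and Im of e^((-4+5i)t)v: X_1 = e^(-4t)(cos(5t)·(1,-2) + sin(5t)·(0,-1)), X_2 = e^(-4t)(sin(5t)·(1,-2) - cos(5t)·(0,-1)).
General solution: C_1X_1 + C_2X_2.

x(t) = C_1e^(-4t)cos(5t) + C_2e^(-4t)sin(5t), z(t) = -C_1e^(-4t)sin(5t) - 2C_1e^(-4t)cos(5t) - 2C_2e^(-4t)sin(5t) + C_2e^(-4t)cos(5t)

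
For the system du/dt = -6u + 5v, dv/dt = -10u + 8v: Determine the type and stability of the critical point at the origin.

A = [[-6,5],[-10,8]]; det(A-λI) = λ^2 - 2λ + 2.
λ = 1 ± i: positive real part.

unstable spiral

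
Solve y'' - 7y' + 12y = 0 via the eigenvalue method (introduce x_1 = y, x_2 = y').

Let x_1 = y, x_2 = y'. Then x_1' = x_2 and x_2' = -12x_1 + 7x_2.
A = [[0,1],[-12,7]]; det(A-λI) = λ^2 - 7λ + 12.
Eigenvalues λ = 3, 4 with eigenvectors (1,3), (1,4).

y(t) = K_1e^(3t) + K_2e^(4t)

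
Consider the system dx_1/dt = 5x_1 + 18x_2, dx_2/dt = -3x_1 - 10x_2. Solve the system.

Coefficient matrix A = [[5, 18], [-3, -10]].
Characteristic polynomial det(A - λI) = λ^2 + 5λ + 4 = 0.
Eigenvalues λ = -1, -4.
For λ=-1: (A-λI) row 1 is [6, 18], so an eigenvector is (-3, 1).
For λ=-4: (A-λI) row 1 is [9, 18], so an eigenvector is (2, -1).
General solution: C_1e^(-t)(-3,1) + C_2e^(-4t)(2,-1).

x_1(t) = -3C_1e^(-t) + 2C_2e^(-4t), x_2(t) = C_1e^(-t) - C_2e^(-4t)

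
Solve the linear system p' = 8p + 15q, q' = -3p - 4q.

Coefficient matrix A = [[8, 15], [-3, -4]].
Characteristic polynomial det(A - λI) = λ^2 - 4λ + 13 = 0.
Eigenvalues λ = 2 ± 3i (complex conjugate pair).
For λ=2+3i: an eigenvector is (-2,1) - i(1,0) = (-2 - i, 1).
A real fundamental pair from Re and Im of e^((2+3i)t)v: X_1 = e^(2t)(cos(3t)·(-2,1) + sin(3t)·(1,0)), X_2 = e^(2t)(sin(3t)·(-2,1) - cos(3t)·(1,0)).
General solution: C_1X_1 + C_2X_2.

p(t) = C_1e^(2t)sin(3t) - 2C_1e^(2t)cos(3t) - 2C_2e^(2t)sin(3t) - C_2e^(2t)cos(3t), q(t) = C_1e^(2t)cos(3t) + C_2e^(2t)sin(3t)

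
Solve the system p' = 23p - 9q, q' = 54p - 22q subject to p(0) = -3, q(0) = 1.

p(t) = -10e^(5t) + 7e^(-4t), q(t) = -20e^(5t) + 21e^(-4t)

Coefficient matrix A = [[23, -9], [54, -22]].
Characteristic polynomial det(A - λI) = λ^2 - λ - 20 = 0.
Eigenvalues λ = 5, -4.
For λ=5: (A-λI) row 1 is [18, -9], so an eigenvector is (-1, -2).
For λ=-4: (A-λI) row 1 is [27, -9], so an eigenvector is (-1, -3).
General solution: K_1e^(5t)(-1,-2) + K_2e^(-4t)(-1,-3).
Applying p(0)=-3, q(0)=1 gives K_1=10, K_2=-7.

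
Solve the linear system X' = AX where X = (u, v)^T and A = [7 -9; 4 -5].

u(t) = 3K_1e^(t) + 3K_2te^(t) - K_2e^(t), v(t) = 2K_1e^(t) + 2K_2te^(t) - K_2e^(t)

Coefficient matrix A = [[7, -9], [4, -5]].
Characteristic polynomial det(A - λI) = λ^2 - 2λ + 1 = 0.
Single eigenvalue λ = 1 with algebraic multiplicity 2.
Eigenvector v = (3,2); generalized eigenvector w with (A-λI)w=v is (-1,-1).
General solution: e^(t)[K_1·v + K_2·(t·v + w)].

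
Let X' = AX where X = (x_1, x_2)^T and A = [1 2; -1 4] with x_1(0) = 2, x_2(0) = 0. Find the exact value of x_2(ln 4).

-96

A = [[1,2],[-1,4]]; eigenvalues λ = 3, 2.
Eigenvectors: (1,1) for λ=3, (2,1) for λ=2.
From the initial condition, c_1 = -2, c_2 = 2.
x_2(ln 4) = (-2)(4^3)(1) + (2)(4^2)(1) = -96.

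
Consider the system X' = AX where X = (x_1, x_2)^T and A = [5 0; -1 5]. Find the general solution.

Coefficient matrix A = [[5, 0], [-1, 5]].
Characteristic polynomial det(A - λI) = λ^2 - 10λ + 25 = 0.
Single eigenvalue λ = 5 with algebraic multiplicity 2.
Eigenvector v = (0,-1); generalized eigenvector w with (A-λI)w=v is (1,-2).
General solution: e^(5t)[K_1·v + K_2·(t·v + w)].

x_1(t) = K_2e^(5t), x_2(t) = -K_1e^(5t) - K_2te^(5t) - 2K_2e^(5t)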